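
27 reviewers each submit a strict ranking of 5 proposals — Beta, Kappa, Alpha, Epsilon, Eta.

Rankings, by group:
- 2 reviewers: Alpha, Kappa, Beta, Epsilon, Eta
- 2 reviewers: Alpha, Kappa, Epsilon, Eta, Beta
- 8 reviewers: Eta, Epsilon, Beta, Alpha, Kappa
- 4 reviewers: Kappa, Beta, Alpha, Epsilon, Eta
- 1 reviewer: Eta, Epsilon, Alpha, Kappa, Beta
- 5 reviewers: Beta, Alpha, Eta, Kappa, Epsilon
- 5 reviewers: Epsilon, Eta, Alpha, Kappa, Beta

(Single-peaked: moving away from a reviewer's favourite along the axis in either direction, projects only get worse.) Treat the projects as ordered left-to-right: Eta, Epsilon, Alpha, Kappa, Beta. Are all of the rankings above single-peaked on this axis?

no

Axis positions: Eta=1, Epsilon=2, Alpha=3, Kappa=4, Beta=5.
Group 1 (peak Alpha at position 3): ranking walks positions 3-4-5-2-1, expanding outward from the peak — single-peaked.
Group 2 (peak Alpha at position 3): ranking walks positions 3-4-2-1-5, expanding outward from the peak — single-peaked.
Group 3: ranking walks positions 1-2-5-3-4; Beta is ranked above Alpha even though Alpha lies between Beta and the peak Eta on the axis — preferences dip and rise again. Not single-peaked.
Group 4 (peak Kappa at position 4): ranking walks positions 4-5-3-2-1, expanding outward from the peak — single-peaked.
Group 5 (peak Eta at position 1): ranking walks positions 1-2-3-4-5, expanding outward from the peak — single-peaked.
Group 6: ranking walks positions 5-3-1-4-2; Alpha is ranked above Kappa even though Kappa lies between Alpha and the peak Beta on the axis — preferences dip and rise again. Not single-peaked.
Group 7 (peak Epsilon at position 2): ranking walks positions 2-1-3-4-5, expanding outward from the peak — single-peaked.
Group 3 violates single-peakedness, so the profile is not single-peaked on this axis.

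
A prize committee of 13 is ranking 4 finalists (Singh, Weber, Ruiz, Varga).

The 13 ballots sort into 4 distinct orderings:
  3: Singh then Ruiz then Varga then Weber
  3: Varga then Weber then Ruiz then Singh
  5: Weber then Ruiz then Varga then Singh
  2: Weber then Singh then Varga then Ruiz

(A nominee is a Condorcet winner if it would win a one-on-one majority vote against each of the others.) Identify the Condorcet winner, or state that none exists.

Check each pair by majority over 13 ballots:
Singh vs Weber: 3 for Singh, 10 for Weber — Weber by 10–3.
Singh vs Ruiz: 3+2 = 5 for Singh, 8 for Ruiz — Ruiz by 8–5.
Singh vs Varga: 3+2 = 5 for Singh, 8 for Varga — Varga by 8–5.
Weber vs Ruiz: 3+5+2 = 10 for Weber, 3 for Ruiz — Weber by 10–3.
Weber vs Varga: 5+2 = 7 for Weber, 6 for Varga — Weber by 7–6.
Ruiz vs Varga: 8 to 5, Ruiz.
Weber beats each of Singh, Ruiz, Varga — Weber is the Condorcet winner.

Weber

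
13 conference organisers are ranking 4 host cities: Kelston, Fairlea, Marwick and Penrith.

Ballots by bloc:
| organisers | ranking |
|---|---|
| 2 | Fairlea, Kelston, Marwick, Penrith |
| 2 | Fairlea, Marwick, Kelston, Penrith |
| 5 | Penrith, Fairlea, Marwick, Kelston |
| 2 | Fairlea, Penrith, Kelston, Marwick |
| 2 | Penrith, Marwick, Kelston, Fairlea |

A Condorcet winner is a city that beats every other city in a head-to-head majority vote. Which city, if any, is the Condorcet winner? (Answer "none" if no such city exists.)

Penrith

Head-to-head results (13 organisers):
Kelston–Fairlea: Fairlea 11–2.
Kelston vs Marwick: 2+2 = 4 for Kelston, 9 for Marwick — Marwick by 9–4.
Kelston vs Penrith: Kelston is ranked higher on 2+2 = 4 ballots, Penrith on 9. Penrith wins 9–4.
Fairlea vs Marwick: Fairlea wins 11–2.
Fairlea vs Penrith: 2+2+2 = 6 for Fairlea, 7 for Penrith — Penrith by 7–6.
Marwick–Penrith: Penrith 9–4.
Only Penrith has no losses; Penrith is the Condorcet winner.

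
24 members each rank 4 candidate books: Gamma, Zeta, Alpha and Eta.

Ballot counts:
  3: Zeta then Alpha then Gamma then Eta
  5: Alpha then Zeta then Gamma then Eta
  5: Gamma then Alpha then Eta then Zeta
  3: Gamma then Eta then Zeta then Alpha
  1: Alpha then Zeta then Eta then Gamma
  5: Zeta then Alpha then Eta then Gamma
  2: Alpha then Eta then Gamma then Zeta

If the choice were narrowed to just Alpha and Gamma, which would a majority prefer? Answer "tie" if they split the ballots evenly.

Alpha

Ballots ranking Alpha above Gamma: 3 + 5 + 1 + 5 + 2 = 16.
Ballots ranking Gamma above Alpha: 24 − 16 = 8.
Alpha wins the head-to-head 16–8.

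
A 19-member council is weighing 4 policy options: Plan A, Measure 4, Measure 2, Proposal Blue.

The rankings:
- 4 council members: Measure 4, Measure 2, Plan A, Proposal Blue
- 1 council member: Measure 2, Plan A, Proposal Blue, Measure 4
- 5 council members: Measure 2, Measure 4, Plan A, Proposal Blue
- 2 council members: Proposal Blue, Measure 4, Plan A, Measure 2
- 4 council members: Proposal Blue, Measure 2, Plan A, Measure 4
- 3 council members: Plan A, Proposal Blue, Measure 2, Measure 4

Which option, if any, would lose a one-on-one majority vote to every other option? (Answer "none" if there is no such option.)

none

Pairwise majorities:
Plan A vs Measure 4: 1+4+3 = 8 for Plan A, 11 for Measure 4 — Measure 4 by 11–8.
Plan A vs Measure 2: Measure 2, 14–5.
Plan A vs Proposal Blue: Plan A is ranked higher on 4+1+5+3 = 13 ballots, Proposal Blue on 6. Plan A wins 13–6.
Measure 4 vs Measure 2: Measure 4 is ranked higher on 4+2 = 6 ballots, Measure 2 on 13. Measure 2 wins 13–6.
Measure 4–Proposal Blue: Proposal Blue 10–9.
Measure 2 vs Proposal Blue: Measure 2, 10–9.
Every option wins at least one matchup (Plan A beats Proposal Blue; Measure 4 beats Plan A; Measure 2 beats Plan A; Proposal Blue beats Measure 4), so there is no Condorcet loser.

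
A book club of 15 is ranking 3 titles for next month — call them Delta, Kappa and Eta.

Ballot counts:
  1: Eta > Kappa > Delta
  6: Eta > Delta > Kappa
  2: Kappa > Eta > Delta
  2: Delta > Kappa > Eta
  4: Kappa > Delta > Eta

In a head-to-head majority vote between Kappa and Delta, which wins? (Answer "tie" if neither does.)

Delta

Ballots ranking Kappa above Delta: 1 + 2 + 4 = 7.
Ballots ranking Delta above Kappa: 15 − 7 = 8.
Delta wins the head-to-head 8–7.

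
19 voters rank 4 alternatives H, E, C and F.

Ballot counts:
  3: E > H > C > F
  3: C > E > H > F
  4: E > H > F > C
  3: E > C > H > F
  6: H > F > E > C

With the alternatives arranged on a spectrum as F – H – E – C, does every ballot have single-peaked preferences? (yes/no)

Axis positions: F=1, H=2, E=3, C=4.
Group 1 (peak E at position 3): ranking walks positions 3-2-4-1, expanding outward from the peak — single-peaked.
Group 2 (peak C at position 4): ranking walks positions 4-3-2-1, expanding outward from the peak — single-peaked.
Group 3 (peak E at position 3): ranking walks positions 3-2-1-4, expanding outward from the peak — single-peaked.
Group 4 (peak E at position 3): ranking walks positions 3-4-2-1, expanding outward from the peak — single-peaked.
Group 5 (peak H at position 2): ranking walks positions 2-1-3-4, expanding outward from the peak — single-peaked.
Every ranking is single-peaked on this axis.

yes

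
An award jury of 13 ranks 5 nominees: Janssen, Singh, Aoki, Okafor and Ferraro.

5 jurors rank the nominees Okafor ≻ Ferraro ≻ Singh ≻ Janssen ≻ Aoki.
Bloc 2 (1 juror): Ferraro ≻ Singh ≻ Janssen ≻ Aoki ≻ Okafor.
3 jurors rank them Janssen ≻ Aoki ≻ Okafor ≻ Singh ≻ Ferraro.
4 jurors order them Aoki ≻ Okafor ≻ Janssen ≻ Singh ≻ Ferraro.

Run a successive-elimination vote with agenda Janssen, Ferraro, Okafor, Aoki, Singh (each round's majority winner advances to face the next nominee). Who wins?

Round 1: Janssen vs Ferraro — 7–6, Janssen advances.
Round 2: Janssen vs Okafor — 4–9, Okafor advances.
Round 3: Okafor vs Aoki — 5–8, Aoki advances.
Round 4: Aoki vs Singh — 7–6, Aoki advances.
The agenda winner is Aoki.

Aoki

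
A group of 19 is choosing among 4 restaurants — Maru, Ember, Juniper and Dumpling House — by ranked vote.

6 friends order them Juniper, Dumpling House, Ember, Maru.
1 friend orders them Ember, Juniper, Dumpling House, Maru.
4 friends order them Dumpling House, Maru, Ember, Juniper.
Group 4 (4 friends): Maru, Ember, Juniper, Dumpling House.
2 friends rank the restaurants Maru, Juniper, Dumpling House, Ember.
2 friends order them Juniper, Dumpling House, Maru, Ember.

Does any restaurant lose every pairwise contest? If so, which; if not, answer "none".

Head-to-head results (19 friends):
Maru vs Ember: 4+4+2+2 = 12 for Maru, 7 for Ember — Maru by 12–7.
Maru vs Juniper: Maru is ranked higher on 4+4+2 = 10 ballots, Juniper on 9. Maru wins 10–9.
Maru–Dumpling House: Dumpling House 13–6.
Ember vs Juniper: Ember is ranked higher on 1+4+4 = 9 ballots, Juniper on 10. Juniper wins 10–9.
Ember vs Dumpling House: Ember preferred on 1+4 = 5 ballots; Dumpling House wins 14–5.
Juniper vs Dumpling House: Juniper preferred on 6+1+4+2+2 = 15 ballots; Juniper wins 15–4.
Ember is beaten in every head-to-head and is the Condorcet loser.

Ember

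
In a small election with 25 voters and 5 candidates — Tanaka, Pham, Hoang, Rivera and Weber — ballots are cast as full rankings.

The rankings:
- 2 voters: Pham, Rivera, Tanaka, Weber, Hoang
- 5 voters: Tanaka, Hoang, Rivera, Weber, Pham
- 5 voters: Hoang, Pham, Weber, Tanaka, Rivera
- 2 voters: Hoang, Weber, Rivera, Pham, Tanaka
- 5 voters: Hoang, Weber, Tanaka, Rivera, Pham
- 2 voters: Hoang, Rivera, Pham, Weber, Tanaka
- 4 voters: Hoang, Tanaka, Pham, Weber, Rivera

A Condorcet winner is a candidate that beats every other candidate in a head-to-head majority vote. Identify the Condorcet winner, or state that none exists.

Check each pair by majority over 25 ballots:
Tanaka vs Pham: 5+5+4 = 14 for Tanaka, 11 for Pham — Tanaka by 14–11.
Tanaka vs Hoang: Hoang, 18–7.
Tanaka vs Rivera: Tanaka preferred on 5+5+5+4 = 19 ballots; Tanaka wins 19–6.
Tanaka vs Weber: 2+5+4 = 11 for Tanaka, 14 for Weber — Weber by 14–11.
Pham–Hoang: Hoang 23–2.
Pham–Rivera: Rivera 14–11.
Pham vs Weber: Pham preferred on 2+5+2+4 = 13 ballots; Pham wins 13–12.
Hoang vs Rivera: 23 to 2, Hoang.
Hoang vs Weber: Hoang preferred on 5+5+2+5+2+4 = 23 ballots; Hoang wins 23–2.
Rivera vs Weber: 2+5+2 = 9 for Rivera, 16 for Weber — Weber by 16–9.
Hoang beats each of Tanaka, Pham, Rivera, Weber — Hoang is the Condorcet winner.

Hoang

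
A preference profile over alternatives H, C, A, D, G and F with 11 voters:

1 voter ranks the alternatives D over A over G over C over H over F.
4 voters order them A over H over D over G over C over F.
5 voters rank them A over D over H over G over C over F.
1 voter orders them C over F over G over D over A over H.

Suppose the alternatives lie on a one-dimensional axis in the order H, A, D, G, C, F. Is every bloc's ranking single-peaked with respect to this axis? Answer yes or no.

yes

Axis positions: H=1, A=2, D=3, G=4, C=5, F=6.
Bloc 1 (peak D at position 3): ranking walks positions 3-2-4-5-1-6, expanding outward from the peak — single-peaked.
Bloc 2 (peak A at position 2): ranking walks positions 2-1-3-4-5-6, expanding outward from the peak — single-peaked.
Bloc 3 (peak A at position 2): ranking walks positions 2-3-1-4-5-6, expanding outward from the peak — single-peaked.
Bloc 4 (peak C at position 5): ranking walks positions 5-6-4-3-2-1, expanding outward from the peak — single-peaked.
Every ranking is single-peaked on this axis.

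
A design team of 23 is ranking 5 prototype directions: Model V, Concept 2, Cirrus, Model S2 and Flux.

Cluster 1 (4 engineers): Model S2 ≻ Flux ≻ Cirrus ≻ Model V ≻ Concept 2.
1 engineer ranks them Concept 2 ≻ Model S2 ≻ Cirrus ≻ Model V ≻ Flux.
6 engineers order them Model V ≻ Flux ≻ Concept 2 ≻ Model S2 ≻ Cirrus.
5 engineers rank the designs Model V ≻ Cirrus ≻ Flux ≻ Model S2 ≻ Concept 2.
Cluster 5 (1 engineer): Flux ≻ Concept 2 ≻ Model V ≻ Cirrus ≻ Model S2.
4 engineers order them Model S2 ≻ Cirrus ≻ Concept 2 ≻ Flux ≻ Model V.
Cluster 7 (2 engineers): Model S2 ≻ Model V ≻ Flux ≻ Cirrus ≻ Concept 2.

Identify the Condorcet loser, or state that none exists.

Head-to-head results (23 engineers):
Model V vs Concept 2: Model V, 17–6.
Model V vs Cirrus: Model V wins 14–9.
Model V vs Model S2: Model V, 12–11.
Model V vs Flux: Model V wins 14–9.
Concept 2 vs Cirrus: 8 to 15, Cirrus.
Concept 2 vs Model S2: Model S2, 15–8.
Concept 2 vs Flux: Flux, 18–5.
Cirrus vs Model S2: Model S2 wins 17–6.
Cirrus vs Flux: 1+5+4 = 10 for Cirrus, 13 for Flux — Flux by 13–10.
Model S2 vs Flux: Model S2 preferred on 4+1+4+2 = 11 ballots; Flux wins 12–11.
Only Concept 2 has no wins; Concept 2 is the Condorcet loser.

Concept 2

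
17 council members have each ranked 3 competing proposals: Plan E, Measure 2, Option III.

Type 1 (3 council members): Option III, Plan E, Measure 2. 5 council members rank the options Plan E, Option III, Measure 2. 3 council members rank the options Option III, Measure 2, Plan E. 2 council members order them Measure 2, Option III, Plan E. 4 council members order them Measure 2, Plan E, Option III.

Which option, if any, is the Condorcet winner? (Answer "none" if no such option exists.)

Head-to-head results (17 council members):
Plan E vs Measure 2: Measure 2, 9–8.
Plan E vs Option III: Plan E, 9–8.
Measure 2 vs Option III: Option III, 11–6.
Each option drops at least one matchup (Plan E loses to Measure 2; Measure 2 loses to Option III; Option III loses to Plan E); the cycle Plan E beats Option III beats Measure 2 beats Plan E rules out a Condorcet winner.

none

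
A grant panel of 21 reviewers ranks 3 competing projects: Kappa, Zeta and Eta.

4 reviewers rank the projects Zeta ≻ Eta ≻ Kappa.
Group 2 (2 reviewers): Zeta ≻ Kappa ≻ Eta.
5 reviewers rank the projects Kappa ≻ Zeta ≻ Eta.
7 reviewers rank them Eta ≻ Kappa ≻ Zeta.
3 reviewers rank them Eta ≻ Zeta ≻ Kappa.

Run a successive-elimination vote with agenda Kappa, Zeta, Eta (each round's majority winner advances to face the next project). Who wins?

Eta

Round 1: Kappa vs Zeta — 12–9, Kappa advances.
Round 2: Kappa vs Eta — 7–14, Eta advances.
Eta survives the agenda.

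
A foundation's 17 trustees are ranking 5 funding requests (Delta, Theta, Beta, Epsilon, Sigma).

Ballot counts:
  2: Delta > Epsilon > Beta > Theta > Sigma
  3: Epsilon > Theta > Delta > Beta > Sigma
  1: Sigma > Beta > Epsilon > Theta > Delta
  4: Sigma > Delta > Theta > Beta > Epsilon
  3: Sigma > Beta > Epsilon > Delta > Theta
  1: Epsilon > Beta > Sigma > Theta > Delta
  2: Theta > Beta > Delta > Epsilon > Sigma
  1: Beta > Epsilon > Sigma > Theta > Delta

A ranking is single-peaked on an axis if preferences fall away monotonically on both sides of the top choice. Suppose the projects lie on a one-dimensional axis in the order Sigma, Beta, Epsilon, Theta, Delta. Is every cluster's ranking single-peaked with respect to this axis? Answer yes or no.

no

Axis positions: Sigma=1, Beta=2, Epsilon=3, Theta=4, Delta=5.
Cluster 1: ranking walks positions 5-3-2-4-1; Epsilon is ranked above Theta even though Theta lies between Epsilon and the peak Delta on the axis — preferences dip and rise again. Not single-peaked.
Cluster 2 (peak Epsilon at position 3): ranking walks positions 3-4-5-2-1, expanding outward from the peak — single-peaked.
Cluster 3 (peak Sigma at position 1): ranking walks positions 1-2-3-4-5, expanding outward from the peak — single-peaked.
Cluster 4: ranking walks positions 1-5-4-2-3; Delta is ranked above Beta even though Beta lies between Delta and the peak Sigma on the axis — preferences dip and rise again. Not single-peaked.
Cluster 5: ranking walks positions 1-2-3-5-4; Delta is ranked above Theta even though Theta lies between Delta and the peak Sigma on the axis — preferences dip and rise again. Not single-peaked.
Cluster 6 (peak Epsilon at position 3): ranking walks positions 3-2-1-4-5, expanding outward from the peak — single-peaked.
Cluster 7: ranking walks positions 4-2-5-3-1; Beta is ranked above Epsilon even though Epsilon lies between Beta and the peak Theta on the axis — preferences dip and rise again. Not single-peaked.
Cluster 8 (peak Beta at position 2): ranking walks positions 2-3-1-4-5, expanding outward from the peak — single-peaked.
Cluster 1 violates single-peakedness, so the profile is not single-peaked on this axis.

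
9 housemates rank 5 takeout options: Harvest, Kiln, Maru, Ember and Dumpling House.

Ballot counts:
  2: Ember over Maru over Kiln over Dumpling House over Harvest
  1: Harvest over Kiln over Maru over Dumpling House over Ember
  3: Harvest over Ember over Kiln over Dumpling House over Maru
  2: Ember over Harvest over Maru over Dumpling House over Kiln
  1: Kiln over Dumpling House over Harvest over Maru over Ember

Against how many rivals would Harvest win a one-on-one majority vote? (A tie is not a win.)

4

Harvest against each rival (9 friends):
Harvest vs Kiln: Harvest, 6–3.
Harvest vs Maru: Harvest preferred on 1+3+2+1 = 7 ballots; Harvest wins 7–2.
Harvest–Ember: Harvest 5–4.
Harvest vs Dumpling House: Harvest is ranked higher on 1+3+2 = 6 ballots, Dumpling House on 3. Harvest wins 6–3.
Harvest beats Kiln, Maru, Ember, Dumpling House — 4 pairwise wins.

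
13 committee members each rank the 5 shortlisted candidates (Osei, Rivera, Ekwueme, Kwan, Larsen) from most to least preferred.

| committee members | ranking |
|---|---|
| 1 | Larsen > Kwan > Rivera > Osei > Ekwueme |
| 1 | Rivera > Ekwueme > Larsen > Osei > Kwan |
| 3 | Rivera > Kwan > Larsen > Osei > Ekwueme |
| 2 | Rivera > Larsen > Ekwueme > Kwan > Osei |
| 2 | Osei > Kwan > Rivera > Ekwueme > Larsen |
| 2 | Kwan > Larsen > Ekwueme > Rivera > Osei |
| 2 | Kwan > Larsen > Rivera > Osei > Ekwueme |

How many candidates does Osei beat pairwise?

Osei against each rival (13 committee members):
Osei–Rivera: Rivera 11–2.
Osei vs Ekwueme: Osei preferred on 1+3+2+2 = 8 ballots; Osei wins 8–5.
Osei vs Kwan: Osei is ranked higher on 1+2 = 3 ballots, Kwan on 10. Kwan wins 10–3.
Osei vs Larsen: Larsen wins 11–2.
Osei beats Ekwueme; loses to Rivera, Kwan, Larsen — 1 pairwise win.

1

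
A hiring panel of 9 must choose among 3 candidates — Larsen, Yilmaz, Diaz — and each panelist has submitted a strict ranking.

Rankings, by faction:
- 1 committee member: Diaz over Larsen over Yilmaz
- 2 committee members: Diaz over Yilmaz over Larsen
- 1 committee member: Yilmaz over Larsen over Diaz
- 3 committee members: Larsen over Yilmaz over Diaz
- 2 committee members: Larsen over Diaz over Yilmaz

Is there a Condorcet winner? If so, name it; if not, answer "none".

Larsen

Pairwise majorities:
Larsen vs Yilmaz: Larsen wins 6–3.
Larsen vs Diaz: Larsen, 6–3.
Yilmaz vs Diaz: Diaz, 5–4.
Only Larsen has no losses; Larsen is the Condorcet winner.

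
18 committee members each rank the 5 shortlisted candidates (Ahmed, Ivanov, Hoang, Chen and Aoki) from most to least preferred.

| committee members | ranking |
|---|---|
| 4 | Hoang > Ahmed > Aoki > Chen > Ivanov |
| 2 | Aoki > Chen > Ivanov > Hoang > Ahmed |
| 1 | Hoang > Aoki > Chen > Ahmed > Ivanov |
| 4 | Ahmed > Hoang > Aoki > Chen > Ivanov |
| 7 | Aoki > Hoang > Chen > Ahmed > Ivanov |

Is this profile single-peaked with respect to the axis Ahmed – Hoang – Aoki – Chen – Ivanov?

yes

Axis positions: Ahmed=1, Hoang=2, Aoki=3, Chen=4, Ivanov=5.
Faction 1 (peak Hoang at position 2): ranking walks positions 2-1-3-4-5, expanding outward from the peak — single-peaked.
Faction 2 (peak Aoki at position 3): ranking walks positions 3-4-5-2-1, expanding outward from the peak — single-peaked.
Faction 3 (peak Hoang at position 2): ranking walks positions 2-3-4-1-5, expanding outward from the peak — single-peaked.
Faction 4 (peak Ahmed at position 1): ranking walks positions 1-2-3-4-5, expanding outward from the peak — single-peaked.
Faction 5 (peak Aoki at position 3): ranking walks positions 3-2-4-1-5, expanding outward from the peak — single-peaked.
Every ranking is single-peaked on this axis.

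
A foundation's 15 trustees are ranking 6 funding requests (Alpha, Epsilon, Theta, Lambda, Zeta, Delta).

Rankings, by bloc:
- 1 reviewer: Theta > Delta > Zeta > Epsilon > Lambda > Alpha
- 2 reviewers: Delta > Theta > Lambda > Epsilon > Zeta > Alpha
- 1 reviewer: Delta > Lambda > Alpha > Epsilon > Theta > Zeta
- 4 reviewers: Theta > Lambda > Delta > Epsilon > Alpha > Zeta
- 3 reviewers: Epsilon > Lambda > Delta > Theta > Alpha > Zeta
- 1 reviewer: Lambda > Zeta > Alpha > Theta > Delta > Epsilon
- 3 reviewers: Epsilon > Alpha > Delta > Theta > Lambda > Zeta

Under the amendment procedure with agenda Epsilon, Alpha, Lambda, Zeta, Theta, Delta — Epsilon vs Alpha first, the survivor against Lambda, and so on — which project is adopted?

Round 1: Epsilon vs Alpha — 13–2, Epsilon advances.
Round 2: Epsilon vs Lambda — 7–8, Lambda advances.
Round 3: Lambda vs Zeta — 14–1, Lambda advances.
Round 4: Lambda vs Theta — 5–10, Theta advances.
Round 5: Theta vs Delta — 6–9, Delta advances.
Delta survives the agenda.

Delta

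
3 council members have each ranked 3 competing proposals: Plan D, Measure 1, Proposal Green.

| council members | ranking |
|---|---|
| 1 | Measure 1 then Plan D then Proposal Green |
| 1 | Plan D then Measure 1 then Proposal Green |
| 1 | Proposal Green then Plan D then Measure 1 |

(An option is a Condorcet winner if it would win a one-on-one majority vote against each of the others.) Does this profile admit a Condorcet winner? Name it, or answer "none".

Pairwise majorities:
Plan D vs Measure 1: 2 to 1, Plan D.
Plan D vs Proposal Green: 1+1 = 2 for Plan D, 1 for Proposal Green — Plan D by 2–1.
Measure 1 vs Proposal Green: 1+1 = 2 for Measure 1, 1 for Proposal Green — Measure 1 by 2–1.
Plan D wins every pairwise contest, so Plan D is the Condorcet winner.

Plan D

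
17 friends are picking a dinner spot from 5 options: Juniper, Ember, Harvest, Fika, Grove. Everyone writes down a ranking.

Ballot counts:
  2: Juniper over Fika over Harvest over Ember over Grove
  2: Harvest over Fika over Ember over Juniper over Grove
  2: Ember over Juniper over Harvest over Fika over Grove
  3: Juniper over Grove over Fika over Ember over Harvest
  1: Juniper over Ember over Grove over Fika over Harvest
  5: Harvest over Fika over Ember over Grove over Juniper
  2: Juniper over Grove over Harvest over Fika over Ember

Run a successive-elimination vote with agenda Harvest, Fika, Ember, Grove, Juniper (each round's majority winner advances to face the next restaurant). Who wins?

Juniper

Round 1: Harvest vs Fika — 11–6, Harvest advances.
Round 2: Harvest vs Ember — 11–6, Harvest advances.
Round 3: Harvest vs Grove — 11–6, Harvest advances.
Round 4: Harvest vs Juniper — 7–10, Juniper advances.
Juniper survives the agenda.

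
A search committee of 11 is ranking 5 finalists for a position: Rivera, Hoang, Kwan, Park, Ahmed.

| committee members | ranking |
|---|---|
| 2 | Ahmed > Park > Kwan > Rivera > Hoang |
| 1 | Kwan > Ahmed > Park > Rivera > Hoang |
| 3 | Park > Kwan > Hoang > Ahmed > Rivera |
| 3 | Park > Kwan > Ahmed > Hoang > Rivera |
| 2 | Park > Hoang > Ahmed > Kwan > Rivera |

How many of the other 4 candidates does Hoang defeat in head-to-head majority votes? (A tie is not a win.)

1

Hoang against each rival (11 committee members):
Hoang–Rivera: Hoang 8–3.
Hoang vs Kwan: Kwan wins 9–2.
Hoang vs Park: 0 to 11, Park.
Hoang vs Ahmed: 3+2 = 5 for Hoang, 6 for Ahmed — Ahmed by 6–5.
Hoang beats Rivera; loses to Kwan, Park, Ahmed — 1 pairwise win.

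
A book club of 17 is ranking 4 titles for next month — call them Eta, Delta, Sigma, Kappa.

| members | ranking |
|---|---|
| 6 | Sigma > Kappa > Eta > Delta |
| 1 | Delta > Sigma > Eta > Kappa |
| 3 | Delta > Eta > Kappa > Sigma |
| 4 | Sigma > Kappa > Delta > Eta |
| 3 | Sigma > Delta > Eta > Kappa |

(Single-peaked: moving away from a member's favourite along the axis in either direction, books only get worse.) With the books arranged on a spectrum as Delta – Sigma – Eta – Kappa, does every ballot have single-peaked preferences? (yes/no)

Axis positions: Delta=1, Sigma=2, Eta=3, Kappa=4.
Bloc 1: ranking walks positions 2-4-3-1; Kappa is ranked above Eta even though Eta lies between Kappa and the peak Sigma on the axis — preferences dip and rise again. Not single-peaked.
Bloc 2 (peak Delta at position 1): ranking walks positions 1-2-3-4, expanding outward from the peak — single-peaked.
Bloc 3: ranking walks positions 1-3-4-2; Eta is ranked above Sigma even though Sigma lies between Eta and the peak Delta on the axis — preferences dip and rise again. Not single-peaked.
Bloc 4: ranking walks positions 2-4-1-3; Kappa is ranked above Eta even though Eta lies between Kappa and the peak Sigma on the axis — preferences dip and rise again. Not single-peaked.
Bloc 5 (peak Sigma at position 2): ranking walks positions 2-1-3-4, expanding outward from the peak — single-peaked.
Bloc 1 violates single-peakedness, so the profile is not single-peaked on this axis.

no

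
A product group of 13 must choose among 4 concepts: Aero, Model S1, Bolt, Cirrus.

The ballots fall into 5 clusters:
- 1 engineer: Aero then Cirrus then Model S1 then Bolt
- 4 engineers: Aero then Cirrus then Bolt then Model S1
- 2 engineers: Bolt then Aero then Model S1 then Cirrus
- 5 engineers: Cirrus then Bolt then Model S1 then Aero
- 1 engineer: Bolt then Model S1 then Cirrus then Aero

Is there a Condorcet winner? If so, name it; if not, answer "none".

none

Head-to-head results (13 engineers):
Aero vs Model S1: Aero wins 7–6.
Aero vs Bolt: Bolt wins 8–5.
Aero–Cirrus: Aero 7–6.
Model S1 vs Bolt: Bolt, 12–1.
Model S1 vs Cirrus: Cirrus, 10–3.
Bolt vs Cirrus: Bolt preferred on 2+1 = 3 ballots; Cirrus wins 10–3.
No design is unbeaten: Aero loses to Bolt; Model S1 loses to Aero; Bolt loses to Cirrus; Cirrus loses to Aero. In particular Aero → Cirrus → Bolt → Aero is a majority cycle — no Condorcet winner exists.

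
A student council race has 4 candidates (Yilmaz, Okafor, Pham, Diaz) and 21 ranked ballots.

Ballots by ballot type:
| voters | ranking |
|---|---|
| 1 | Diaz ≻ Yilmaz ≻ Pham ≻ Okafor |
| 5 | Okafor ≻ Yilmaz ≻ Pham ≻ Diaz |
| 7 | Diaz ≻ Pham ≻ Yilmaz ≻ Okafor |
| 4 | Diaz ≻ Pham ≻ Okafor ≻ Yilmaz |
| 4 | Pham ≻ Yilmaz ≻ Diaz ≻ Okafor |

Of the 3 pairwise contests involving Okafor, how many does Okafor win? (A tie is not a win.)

Okafor against each rival (21 voters):
Okafor vs Yilmaz: 9 to 12, Yilmaz.
Okafor vs Pham: Okafor is ranked higher on 5 ballots, Pham on 16. Pham wins 16–5.
Okafor–Diaz: Diaz 16–5.
Okafor beats no one; loses to Yilmaz, Pham, Diaz — 0 pairwise wins.

0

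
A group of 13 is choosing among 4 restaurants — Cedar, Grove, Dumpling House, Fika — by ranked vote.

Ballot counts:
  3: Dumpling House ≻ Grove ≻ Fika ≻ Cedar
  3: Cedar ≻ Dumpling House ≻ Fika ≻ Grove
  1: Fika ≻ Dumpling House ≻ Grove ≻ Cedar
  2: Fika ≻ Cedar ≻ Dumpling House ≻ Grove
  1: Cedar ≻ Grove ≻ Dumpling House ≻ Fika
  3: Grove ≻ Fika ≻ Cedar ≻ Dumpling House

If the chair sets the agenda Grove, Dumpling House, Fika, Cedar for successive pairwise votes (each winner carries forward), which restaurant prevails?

Round 1: Grove vs Dumpling House — 4–9, Dumpling House advances.
Round 2: Dumpling House vs Fika — 7–6, Dumpling House advances.
Round 3: Dumpling House vs Cedar — 4–9, Cedar advances.
Cedar survives the agenda.

Cedar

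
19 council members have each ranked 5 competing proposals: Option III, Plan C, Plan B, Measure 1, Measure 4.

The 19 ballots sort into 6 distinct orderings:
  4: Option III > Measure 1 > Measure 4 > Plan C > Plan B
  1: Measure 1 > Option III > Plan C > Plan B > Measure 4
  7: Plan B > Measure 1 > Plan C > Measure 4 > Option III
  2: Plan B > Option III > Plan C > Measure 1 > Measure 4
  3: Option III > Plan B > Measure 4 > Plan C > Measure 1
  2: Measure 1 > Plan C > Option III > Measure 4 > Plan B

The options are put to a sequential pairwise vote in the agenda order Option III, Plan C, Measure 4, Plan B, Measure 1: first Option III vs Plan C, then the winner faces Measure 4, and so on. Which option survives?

Round 1: Option III vs Plan C — 10–9, Option III advances.
Round 2: Option III vs Measure 4 — 12–7, Option III advances.
Round 3: Option III vs Plan B — 10–9, Option III advances.
Round 4: Option III vs Measure 1 — 9–10, Measure 1 advances.
The agenda winner is Measure 1.

Measure 1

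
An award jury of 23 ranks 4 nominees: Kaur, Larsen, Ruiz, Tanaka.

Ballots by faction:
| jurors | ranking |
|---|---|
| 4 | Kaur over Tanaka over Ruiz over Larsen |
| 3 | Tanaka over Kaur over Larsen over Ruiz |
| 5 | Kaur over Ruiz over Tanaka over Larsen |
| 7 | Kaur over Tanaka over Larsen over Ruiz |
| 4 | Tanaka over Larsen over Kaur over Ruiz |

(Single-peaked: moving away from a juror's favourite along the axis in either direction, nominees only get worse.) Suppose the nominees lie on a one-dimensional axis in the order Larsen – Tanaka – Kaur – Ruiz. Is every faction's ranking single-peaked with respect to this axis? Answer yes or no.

Axis positions: Larsen=1, Tanaka=2, Kaur=3, Ruiz=4.
Faction 1 (peak Kaur at position 3): ranking walks positions 3-2-4-1, expanding outward from the peak — single-peaked.
Faction 2 (peak Tanaka at position 2): ranking walks positions 2-3-1-4, expanding outward from the peak — single-peaked.
Faction 3 (peak Kaur at position 3): ranking walks positions 3-4-2-1, expanding outward from the peak — single-peaked.
Faction 4 (peak Kaur at position 3): ranking walks positions 3-2-1-4, expanding outward from the peak — single-peaked.
Faction 5 (peak Tanaka at position 2): ranking walks positions 2-1-3-4, expanding outward from the peak — single-peaked.
Every ranking is single-peaked on this axis.

yes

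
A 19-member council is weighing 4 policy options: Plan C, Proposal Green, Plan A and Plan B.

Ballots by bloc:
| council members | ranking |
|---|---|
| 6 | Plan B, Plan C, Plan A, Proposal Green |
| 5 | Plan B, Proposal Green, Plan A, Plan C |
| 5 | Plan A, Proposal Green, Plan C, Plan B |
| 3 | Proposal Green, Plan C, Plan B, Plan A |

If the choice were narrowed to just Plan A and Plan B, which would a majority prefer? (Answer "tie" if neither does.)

Plan B

Ballots ranking Plan A above Plan B: 5.
Ballots ranking Plan B above Plan A: 19 − 5 = 14.
Plan B wins the head-to-head 14–5.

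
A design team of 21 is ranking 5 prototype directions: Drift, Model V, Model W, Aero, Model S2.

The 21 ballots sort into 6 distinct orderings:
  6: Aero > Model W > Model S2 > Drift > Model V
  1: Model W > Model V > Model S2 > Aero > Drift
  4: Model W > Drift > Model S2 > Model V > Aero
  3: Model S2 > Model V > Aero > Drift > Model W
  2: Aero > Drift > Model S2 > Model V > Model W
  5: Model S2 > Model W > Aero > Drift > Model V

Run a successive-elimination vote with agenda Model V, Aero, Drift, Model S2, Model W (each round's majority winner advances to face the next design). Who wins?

Round 1: Model V vs Aero — 8–13, Aero advances.
Round 2: Aero vs Drift — 17–4, Aero advances.
Round 3: Aero vs Model S2 — 8–13, Model S2 advances.
Round 4: Model S2 vs Model W — 10–11, Model W advances.
The agenda winner is Model W.

Model W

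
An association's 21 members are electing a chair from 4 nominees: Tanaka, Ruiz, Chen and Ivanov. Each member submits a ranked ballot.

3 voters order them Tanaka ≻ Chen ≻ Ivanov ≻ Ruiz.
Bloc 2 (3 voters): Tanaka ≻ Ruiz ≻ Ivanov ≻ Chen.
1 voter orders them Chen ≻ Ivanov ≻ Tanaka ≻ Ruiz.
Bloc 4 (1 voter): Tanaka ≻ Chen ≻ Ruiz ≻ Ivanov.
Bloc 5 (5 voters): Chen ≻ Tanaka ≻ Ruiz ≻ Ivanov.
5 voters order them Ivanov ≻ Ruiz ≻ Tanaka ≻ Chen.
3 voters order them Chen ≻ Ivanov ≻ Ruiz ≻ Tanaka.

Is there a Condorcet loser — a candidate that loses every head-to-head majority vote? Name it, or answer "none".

Ruiz

Head-to-head results (21 voters):
Tanaka vs Ruiz: Tanaka preferred on 3+3+1+1+5 = 13 ballots; Tanaka wins 13–8.
Tanaka–Chen: Tanaka 12–9.
Tanaka vs Ivanov: 3+3+1+5 = 12 for Tanaka, 9 for Ivanov — Tanaka by 12–9.
Ruiz vs Chen: 3+5 = 8 for Ruiz, 13 for Chen — Chen by 13–8.
Ruiz vs Ivanov: 9 to 12, Ivanov.
Chen vs Ivanov: Chen, 13–8.
Ruiz loses to every other candidate — it is the Condorcet loser.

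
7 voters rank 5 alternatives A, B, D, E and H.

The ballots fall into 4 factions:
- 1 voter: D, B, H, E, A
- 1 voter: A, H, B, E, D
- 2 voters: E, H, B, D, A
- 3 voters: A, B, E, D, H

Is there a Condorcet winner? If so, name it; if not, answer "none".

Check each pair by majority over 7 ballots:
A vs B: A wins 4–3.
A vs D: A, 4–3.
A–E: A 4–3.
A–H: A 4–3.
B vs D: B wins 6–1.
B–E: B 5–2.
B vs H: B wins 4–3.
D–E: E 6–1.
D–H: D 4–3.
E–H: E 5–2.
Only A has no losses; A is the Condorcet winner.

A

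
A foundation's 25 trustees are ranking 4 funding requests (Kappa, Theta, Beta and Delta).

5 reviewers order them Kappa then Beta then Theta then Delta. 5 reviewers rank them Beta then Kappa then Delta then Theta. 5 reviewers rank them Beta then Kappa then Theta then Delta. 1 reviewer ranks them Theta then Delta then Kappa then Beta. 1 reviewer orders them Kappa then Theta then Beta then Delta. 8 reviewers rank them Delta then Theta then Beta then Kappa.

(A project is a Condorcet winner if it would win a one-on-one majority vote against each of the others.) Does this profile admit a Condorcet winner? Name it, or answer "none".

Pairwise majorities:
Kappa–Theta: Kappa 16–9.
Kappa vs Beta: Kappa preferred on 5+1+1 = 7 ballots; Beta wins 18–7.
Kappa–Delta: Kappa 16–9.
Theta–Beta: Beta 15–10.
Theta vs Delta: 5+5+1+1 = 12 for Theta, 13 for Delta — Delta by 13–12.
Beta vs Delta: Beta preferred on 5+5+5+1 = 16 ballots; Beta wins 16–9.
Beta defeats every rival head-to-head and is the Condorcet winner.

Beta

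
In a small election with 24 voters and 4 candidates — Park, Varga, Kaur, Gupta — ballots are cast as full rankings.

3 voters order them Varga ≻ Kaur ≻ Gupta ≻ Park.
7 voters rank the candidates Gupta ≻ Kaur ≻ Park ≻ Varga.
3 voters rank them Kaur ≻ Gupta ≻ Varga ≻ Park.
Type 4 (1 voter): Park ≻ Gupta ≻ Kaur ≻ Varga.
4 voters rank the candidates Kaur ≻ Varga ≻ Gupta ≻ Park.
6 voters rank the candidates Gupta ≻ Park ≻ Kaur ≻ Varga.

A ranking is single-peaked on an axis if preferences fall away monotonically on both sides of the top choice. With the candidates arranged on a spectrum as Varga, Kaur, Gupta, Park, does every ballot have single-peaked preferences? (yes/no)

yes

Axis positions: Varga=1, Kaur=2, Gupta=3, Park=4.
Type 1 (peak Varga at position 1): ranking walks positions 1-2-3-4, expanding outward from the peak — single-peaked.
Type 2 (peak Gupta at position 3): ranking walks positions 3-2-4-1, expanding outward from the peak — single-peaked.
Type 3 (peak Kaur at position 2): ranking walks positions 2-3-1-4, expanding outward from the peak — single-peaked.
Type 4 (peak Park at position 4): ranking walks positions 4-3-2-1, expanding outward from the peak — single-peaked.
Type 5 (peak Kaur at position 2): ranking walks positions 2-1-3-4, expanding outward from the peak — single-peaked.
Type 6 (peak Gupta at position 3): ranking walks positions 3-4-2-1, expanding outward from the peak — single-peaked.
Every ranking is single-peaked on this axis.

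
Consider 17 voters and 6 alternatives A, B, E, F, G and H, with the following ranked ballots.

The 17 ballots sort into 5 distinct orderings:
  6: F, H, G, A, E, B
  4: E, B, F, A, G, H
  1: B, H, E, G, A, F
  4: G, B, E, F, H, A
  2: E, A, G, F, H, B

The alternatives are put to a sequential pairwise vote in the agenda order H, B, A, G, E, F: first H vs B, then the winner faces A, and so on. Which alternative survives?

F

Round 1: H vs B — 8–9, B advances.
Round 2: B vs A — 9–8, B advances.
Round 3: B vs G — 5–12, G advances.
Round 4: G vs E — 10–7, G advances.
Round 5: G vs F — 7–10, F advances.
The agenda winner is F.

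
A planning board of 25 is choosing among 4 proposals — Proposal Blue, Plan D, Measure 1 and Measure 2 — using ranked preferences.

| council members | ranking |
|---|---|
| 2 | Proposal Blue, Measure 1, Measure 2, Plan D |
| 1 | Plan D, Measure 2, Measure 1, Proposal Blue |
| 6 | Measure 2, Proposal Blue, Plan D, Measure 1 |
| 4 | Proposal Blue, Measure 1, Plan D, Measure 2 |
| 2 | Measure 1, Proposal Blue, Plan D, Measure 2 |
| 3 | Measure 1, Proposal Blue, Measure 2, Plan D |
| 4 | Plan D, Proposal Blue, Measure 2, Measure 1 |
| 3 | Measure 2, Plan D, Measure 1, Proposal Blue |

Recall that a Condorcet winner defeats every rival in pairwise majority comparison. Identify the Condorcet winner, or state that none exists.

Pairwise majorities:
Proposal Blue–Plan D: Proposal Blue 17–8.
Proposal Blue–Measure 1: Proposal Blue 16–9.
Proposal Blue–Measure 2: Proposal Blue 15–10.
Plan D–Measure 1: Plan D 14–11.
Plan D vs Measure 2: Measure 2 wins 14–11.
Measure 1 vs Measure 2: Measure 2, 14–11.
Proposal Blue beats each of Plan D, Measure 1, Measure 2 — Proposal Blue is the Condorcet winner.

Proposal Blue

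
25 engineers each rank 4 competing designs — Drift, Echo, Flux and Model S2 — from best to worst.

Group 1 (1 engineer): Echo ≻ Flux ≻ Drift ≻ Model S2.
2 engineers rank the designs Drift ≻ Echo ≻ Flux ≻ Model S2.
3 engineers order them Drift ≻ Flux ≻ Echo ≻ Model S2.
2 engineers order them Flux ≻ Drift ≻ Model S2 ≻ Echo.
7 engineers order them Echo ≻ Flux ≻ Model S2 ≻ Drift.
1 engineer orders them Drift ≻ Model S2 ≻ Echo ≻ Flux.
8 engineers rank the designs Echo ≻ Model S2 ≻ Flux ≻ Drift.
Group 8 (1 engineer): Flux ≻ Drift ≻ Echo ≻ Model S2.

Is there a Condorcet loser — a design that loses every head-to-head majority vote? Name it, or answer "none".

Head-to-head results (25 engineers):
Drift vs Echo: Drift preferred on 2+3+2+1+1 = 9 ballots; Echo wins 16–9.
Drift vs Flux: Drift preferred on 2+3+1 = 6 ballots; Flux wins 19–6.
Drift vs Model S2: Model S2, 15–10.
Echo–Flux: Echo 19–6.
Echo vs Model S2: Echo is ranked higher on 1+2+3+7+8+1 = 22 ballots, Model S2 on 3. Echo wins 22–3.
Flux vs Model S2: Flux is ranked higher on 1+2+3+2+7+1 = 16 ballots, Model S2 on 9. Flux wins 16–9.
Drift loses to every other design — it is the Condorcet loser.

Drift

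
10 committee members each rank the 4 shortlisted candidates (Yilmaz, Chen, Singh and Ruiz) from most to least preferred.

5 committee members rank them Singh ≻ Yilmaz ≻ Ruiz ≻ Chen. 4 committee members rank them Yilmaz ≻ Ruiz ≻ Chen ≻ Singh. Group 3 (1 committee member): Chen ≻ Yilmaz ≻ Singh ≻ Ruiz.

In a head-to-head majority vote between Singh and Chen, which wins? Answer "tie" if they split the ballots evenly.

Ballots ranking Singh above Chen: 5.
Ballots ranking Chen above Singh: 10 − 5 = 5.
5–5: the pair ties.

tie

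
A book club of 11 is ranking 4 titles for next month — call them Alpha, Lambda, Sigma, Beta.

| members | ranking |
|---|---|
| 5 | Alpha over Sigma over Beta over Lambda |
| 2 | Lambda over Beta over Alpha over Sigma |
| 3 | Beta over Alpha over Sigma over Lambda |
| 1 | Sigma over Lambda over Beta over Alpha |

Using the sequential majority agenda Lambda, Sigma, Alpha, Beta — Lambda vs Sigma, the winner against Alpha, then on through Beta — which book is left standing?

Round 1: Lambda vs Sigma — 2–9, Sigma advances.
Round 2: Sigma vs Alpha — 1–10, Alpha advances.
Round 3: Alpha vs Beta — 5–6, Beta advances.
The agenda winner is Beta.

Beta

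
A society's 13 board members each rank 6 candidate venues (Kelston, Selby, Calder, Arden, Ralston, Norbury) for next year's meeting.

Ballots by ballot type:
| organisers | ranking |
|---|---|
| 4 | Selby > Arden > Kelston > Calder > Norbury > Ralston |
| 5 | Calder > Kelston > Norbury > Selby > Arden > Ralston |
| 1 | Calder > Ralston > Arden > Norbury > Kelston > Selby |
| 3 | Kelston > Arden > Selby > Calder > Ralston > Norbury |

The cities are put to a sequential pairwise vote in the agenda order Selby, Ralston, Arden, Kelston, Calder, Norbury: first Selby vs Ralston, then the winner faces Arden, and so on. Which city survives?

Round 1: Selby vs Ralston — 12–1, Selby advances.
Round 2: Selby vs Arden — 9–4, Selby advances.
Round 3: Selby vs Kelston — 4–9, Kelston advances.
Round 4: Kelston vs Calder — 7–6, Kelston advances.
Round 5: Kelston vs Norbury — 12–1, Kelston advances.
Kelston survives the agenda.

Kelston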